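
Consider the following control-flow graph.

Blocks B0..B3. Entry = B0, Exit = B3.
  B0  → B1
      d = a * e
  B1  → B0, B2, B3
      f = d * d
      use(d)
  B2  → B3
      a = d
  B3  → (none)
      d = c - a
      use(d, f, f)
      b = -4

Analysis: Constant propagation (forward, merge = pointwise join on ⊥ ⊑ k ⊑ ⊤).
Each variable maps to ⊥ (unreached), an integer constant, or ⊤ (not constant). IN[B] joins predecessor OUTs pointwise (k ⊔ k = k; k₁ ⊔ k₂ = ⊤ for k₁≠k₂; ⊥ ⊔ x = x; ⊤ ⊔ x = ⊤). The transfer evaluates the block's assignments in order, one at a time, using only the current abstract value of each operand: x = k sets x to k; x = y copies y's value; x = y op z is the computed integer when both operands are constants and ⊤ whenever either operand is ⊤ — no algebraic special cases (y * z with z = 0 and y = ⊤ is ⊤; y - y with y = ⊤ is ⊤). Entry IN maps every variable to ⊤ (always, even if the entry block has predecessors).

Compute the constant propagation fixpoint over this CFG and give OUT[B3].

Answer: {a: ⊤, b: -4, c: ⊤, d: ⊤, e: ⊤, f: ⊤}

Trace:
Fixpoint table:
  B0:  IN=(all ⊤)  OUT=(all ⊤)
  B1:  IN=(all ⊤)  OUT=(all ⊤)
  B2:  IN=(all ⊤)  OUT=(all ⊤)
  B3:  IN=(all ⊤)  OUT={b:-4; rest ⊤}

Merge at B3: IN[B3] = OUT[B1] ⊔ OUT[B2] = {a: ⊤, b: ⊤, c: ⊤, d: ⊤, e: ⊤, f: ⊤}
Applying B3's transfer function to that IN value gives OUT[B3] (row B3 above).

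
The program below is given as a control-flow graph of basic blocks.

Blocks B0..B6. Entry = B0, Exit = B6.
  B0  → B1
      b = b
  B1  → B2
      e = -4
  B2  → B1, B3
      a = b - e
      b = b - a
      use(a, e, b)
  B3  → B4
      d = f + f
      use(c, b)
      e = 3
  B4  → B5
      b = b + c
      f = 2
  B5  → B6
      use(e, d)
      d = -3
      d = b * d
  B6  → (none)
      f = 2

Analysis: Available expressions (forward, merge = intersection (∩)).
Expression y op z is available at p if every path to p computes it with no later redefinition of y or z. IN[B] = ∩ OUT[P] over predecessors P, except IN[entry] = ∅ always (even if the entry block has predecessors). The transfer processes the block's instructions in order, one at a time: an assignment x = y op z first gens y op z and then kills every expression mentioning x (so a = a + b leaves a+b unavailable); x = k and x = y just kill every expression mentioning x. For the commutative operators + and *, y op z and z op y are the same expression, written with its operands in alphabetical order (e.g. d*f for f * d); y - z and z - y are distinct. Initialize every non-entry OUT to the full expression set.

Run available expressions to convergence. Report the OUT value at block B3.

Answer: {f+f}

Working:
Per-block solution:
  B0:   IN={}   OUT={}
  B1:   IN={}   OUT={}
  B2:   IN={}   OUT={}
  B3:   IN={}   OUT={f+f}
  B4:   IN={f+f}   OUT={}
  B5:   IN={}   OUT={}
  B6:   IN={}   OUT={}

Merge at B3: IN[B3] = OUT[B2] = {}
Applying B3's transfer function to that IN value gives OUT[B3] (row B3 above).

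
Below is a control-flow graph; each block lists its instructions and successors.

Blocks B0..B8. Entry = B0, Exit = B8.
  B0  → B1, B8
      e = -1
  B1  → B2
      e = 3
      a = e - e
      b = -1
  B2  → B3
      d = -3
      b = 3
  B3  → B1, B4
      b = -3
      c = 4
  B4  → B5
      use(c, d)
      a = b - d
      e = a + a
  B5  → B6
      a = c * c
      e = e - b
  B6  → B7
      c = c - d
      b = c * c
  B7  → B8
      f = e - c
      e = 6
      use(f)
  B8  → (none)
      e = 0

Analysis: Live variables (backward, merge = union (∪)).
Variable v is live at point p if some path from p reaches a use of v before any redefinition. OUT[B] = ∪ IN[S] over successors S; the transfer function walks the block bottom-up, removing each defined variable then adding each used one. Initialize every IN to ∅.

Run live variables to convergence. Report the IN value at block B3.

Per-block solution:
  B0:  IN={}  OUT={}
  B1:  IN={}  OUT={}
  B2:  IN={}  OUT={d}
  B3:  IN={d}  OUT={b, c, d}
  B4:  IN={b, c, d}  OUT={b, c, d, e}
  B5:  IN={b, c, d, e}  OUT={c, d, e}
  B6:  IN={c, d, e}  OUT={c, e}
  B7:  IN={c, e}  OUT={}
  B8:  IN={}  OUT={}

Merge at B3: OUT[B3] = IN[B1] ⊔ IN[B4] = {b, c, d}
Applying B3's transfer function to that OUT value gives IN[B3] (row B3 above).

Answer: {d}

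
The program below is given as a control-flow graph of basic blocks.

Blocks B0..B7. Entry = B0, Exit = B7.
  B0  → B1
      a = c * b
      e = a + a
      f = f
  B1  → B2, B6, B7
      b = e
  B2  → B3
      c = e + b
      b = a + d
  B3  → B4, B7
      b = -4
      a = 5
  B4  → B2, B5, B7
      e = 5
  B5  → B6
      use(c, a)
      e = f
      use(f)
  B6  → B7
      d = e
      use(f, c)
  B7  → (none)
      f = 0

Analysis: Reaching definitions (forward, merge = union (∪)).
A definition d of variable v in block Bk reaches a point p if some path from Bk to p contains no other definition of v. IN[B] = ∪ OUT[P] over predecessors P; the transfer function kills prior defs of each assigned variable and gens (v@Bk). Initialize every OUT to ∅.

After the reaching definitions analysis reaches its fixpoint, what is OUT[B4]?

Answer: {a@B3, b@B3, c@B2, e@B4, f@B0}

Working:
Fixpoint table:
  B0: | IN={} | OUT={a@B0, e@B0, f@B0}
  B1: | IN={a@B0, e@B0, f@B0} | OUT={a@B0, b@B1, e@B0, f@B0}
  B2: | IN={a@B0, a@B3, b@B1, b@B3, c@B2, e@B0, e@B4, f@B0} | OUT={a@B0, a@B3, b@B2, c@B2, e@B0, e@B4, f@B0}
  B3: | IN={a@B0, a@B3, b@B2, c@B2, e@B0, e@B4, f@B0} | OUT={a@B3, b@B3, c@B2, e@B0, e@B4, f@B0}
  B4: | IN={a@B3, b@B3, c@B2, e@B0, e@B4, f@B0} | OUT={a@B3, b@B3, c@B2, e@B4, f@B0}
  B5: | IN={a@B3, b@B3, c@B2, e@B4, f@B0} | OUT={a@B3, b@B3, c@B2, e@B5, f@B0}
  B6: | IN={a@B0, a@B3, b@B1, b@B3, c@B2, e@B0, e@B5, f@B0} | OUT={a@B0, a@B3, b@B1, b@B3, c@B2, d@B6, e@B0, e@B5, f@B0}
  B7: | IN={a@B0, a@B3, b@B1, b@B3, c@B2, d@B6, e@B0, e@B4, e@B5, f@B0} | OUT={a@B0, a@B3, b@B1, b@B3, c@B2, d@B6, e@B0, e@B4, e@B5, f@B7}

Merge at B4: IN[B4] = OUT[B3] = {a@B3, b@B3, c@B2, e@B0, e@B4, f@B0}
Applying B4's transfer function to that IN value gives OUT[B4] (row B4 above).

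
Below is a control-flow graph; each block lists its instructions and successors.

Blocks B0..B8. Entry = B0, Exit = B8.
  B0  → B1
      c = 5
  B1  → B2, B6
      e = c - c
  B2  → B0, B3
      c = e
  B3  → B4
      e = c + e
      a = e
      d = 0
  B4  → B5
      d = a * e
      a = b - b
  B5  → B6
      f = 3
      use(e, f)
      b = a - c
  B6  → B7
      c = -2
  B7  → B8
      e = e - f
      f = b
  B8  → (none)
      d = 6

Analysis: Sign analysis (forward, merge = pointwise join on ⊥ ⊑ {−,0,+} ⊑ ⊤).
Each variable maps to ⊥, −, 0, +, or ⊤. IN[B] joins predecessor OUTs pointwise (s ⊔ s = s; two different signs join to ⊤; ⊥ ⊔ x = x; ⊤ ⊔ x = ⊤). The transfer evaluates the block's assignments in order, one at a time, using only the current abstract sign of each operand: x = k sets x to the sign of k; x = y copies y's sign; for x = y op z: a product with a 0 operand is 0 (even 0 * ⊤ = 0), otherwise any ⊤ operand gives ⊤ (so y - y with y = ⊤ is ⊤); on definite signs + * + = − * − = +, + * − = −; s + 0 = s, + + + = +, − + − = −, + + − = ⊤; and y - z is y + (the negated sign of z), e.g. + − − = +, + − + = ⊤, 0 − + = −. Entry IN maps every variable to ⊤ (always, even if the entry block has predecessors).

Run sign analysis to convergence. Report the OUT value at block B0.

Fixpoint table:
  B0: | IN=(all ⊤) | OUT={c:+; rest ⊤}
  B1: | IN={c:+; rest ⊤} | OUT={c:+; rest ⊤}
  B2: | IN={c:+; rest ⊤} | OUT=(all ⊤)
  B3: | IN=(all ⊤) | OUT={d:0; rest ⊤}
  B4: | IN={d:0; rest ⊤} | OUT=(all ⊤)
  B5: | IN=(all ⊤) | OUT={f:+; rest ⊤}
  B6: | IN=(all ⊤) | OUT={c:-; rest ⊤}
  B7: | IN={c:-; rest ⊤} | OUT={c:-; rest ⊤}
  B8: | IN={c:-; rest ⊤} | OUT={c:-, d:+; rest ⊤}

Merge at B0 (entry node, so the boundary value (all ⊤) is joined with the incoming edge(s)): IN[B0] = (all ⊤) ⊔ OUT[B2] = {a: ⊤, b: ⊤, c: ⊤, d: ⊤, e: ⊤, f: ⊤}
Applying B0's transfer function to that IN value gives OUT[B0] (row B0 above).

Answer: {a: ⊤, b: ⊤, c: +, d: ⊤, e: ⊤, f: ⊤}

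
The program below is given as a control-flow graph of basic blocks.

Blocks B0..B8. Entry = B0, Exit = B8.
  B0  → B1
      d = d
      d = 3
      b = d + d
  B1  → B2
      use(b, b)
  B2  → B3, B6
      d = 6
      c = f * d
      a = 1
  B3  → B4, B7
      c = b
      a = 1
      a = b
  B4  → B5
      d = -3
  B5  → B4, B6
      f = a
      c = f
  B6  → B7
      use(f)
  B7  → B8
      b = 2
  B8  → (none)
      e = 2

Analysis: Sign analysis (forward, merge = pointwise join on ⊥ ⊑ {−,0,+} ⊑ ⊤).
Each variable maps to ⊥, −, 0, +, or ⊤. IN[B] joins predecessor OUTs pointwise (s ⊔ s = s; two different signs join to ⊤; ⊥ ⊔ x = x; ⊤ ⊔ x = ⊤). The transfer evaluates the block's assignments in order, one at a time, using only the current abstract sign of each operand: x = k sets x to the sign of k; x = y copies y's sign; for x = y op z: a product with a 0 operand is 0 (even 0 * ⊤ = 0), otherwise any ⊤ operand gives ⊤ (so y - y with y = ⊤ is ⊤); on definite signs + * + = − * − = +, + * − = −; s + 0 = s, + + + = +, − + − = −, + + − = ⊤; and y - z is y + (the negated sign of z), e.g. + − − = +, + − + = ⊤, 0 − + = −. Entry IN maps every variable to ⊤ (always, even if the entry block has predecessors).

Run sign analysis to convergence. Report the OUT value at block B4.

Per-block solution:
  B0:   IN=(all ⊤)   OUT={b:+, d:+; rest ⊤}
  B1:   IN={b:+, d:+; rest ⊤}   OUT={b:+, d:+; rest ⊤}
  B2:   IN={b:+, d:+; rest ⊤}   OUT={a:+, b:+, d:+; rest ⊤}
  B3:   IN={a:+, b:+, d:+; rest ⊤}   OUT={a:+, b:+, c:+, d:+; rest ⊤}
  B4:   IN={a:+, b:+, c:+; rest ⊤}   OUT={a:+, b:+, c:+, d:-; rest ⊤}
  B5:   IN={a:+, b:+, c:+, d:-; rest ⊤}   OUT={a:+, b:+, c:+, d:-, f:+; rest ⊤}
  B6:   IN={a:+, b:+; rest ⊤}   OUT={a:+, b:+; rest ⊤}
  B7:   IN={a:+, b:+; rest ⊤}   OUT={a:+, b:+; rest ⊤}
  B8:   IN={a:+, b:+; rest ⊤}   OUT={a:+, b:+, e:+; rest ⊤}

Merge at B4: IN[B4] = OUT[B3] ⊔ OUT[B5] = {a: +, b: +, c: +, d: ⊤, e: ⊤, f: ⊤}
Applying B4's transfer function to that IN value gives OUT[B4] (row B4 above).

Answer: {a: +, b: +, c: +, d: -, e: ⊤, f: ⊤}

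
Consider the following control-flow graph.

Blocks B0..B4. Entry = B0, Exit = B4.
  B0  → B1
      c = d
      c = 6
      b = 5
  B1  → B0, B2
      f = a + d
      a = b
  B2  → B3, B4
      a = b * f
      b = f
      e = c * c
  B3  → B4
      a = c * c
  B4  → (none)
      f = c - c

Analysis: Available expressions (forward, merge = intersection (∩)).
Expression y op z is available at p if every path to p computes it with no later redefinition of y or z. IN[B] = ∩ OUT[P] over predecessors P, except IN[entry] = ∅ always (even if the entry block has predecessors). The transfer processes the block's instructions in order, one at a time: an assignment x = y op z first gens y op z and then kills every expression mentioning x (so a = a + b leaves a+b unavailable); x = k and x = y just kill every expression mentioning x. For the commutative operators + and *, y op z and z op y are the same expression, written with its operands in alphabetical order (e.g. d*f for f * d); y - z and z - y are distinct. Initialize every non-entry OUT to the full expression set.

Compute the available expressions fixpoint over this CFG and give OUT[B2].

Answer: {c*c}

Trace:
Fixpoint table:
  B0:  IN={}  OUT={}
  B1:  IN={}  OUT={}
  B2:  IN={}  OUT={c*c}
  B3:  IN={c*c}  OUT={c*c}
  B4:  IN={c*c}  OUT={c*c, c-c}

Merge at B2: IN[B2] = OUT[B1] = {}
Applying B2's transfer function to that IN value gives OUT[B2] (row B2 above).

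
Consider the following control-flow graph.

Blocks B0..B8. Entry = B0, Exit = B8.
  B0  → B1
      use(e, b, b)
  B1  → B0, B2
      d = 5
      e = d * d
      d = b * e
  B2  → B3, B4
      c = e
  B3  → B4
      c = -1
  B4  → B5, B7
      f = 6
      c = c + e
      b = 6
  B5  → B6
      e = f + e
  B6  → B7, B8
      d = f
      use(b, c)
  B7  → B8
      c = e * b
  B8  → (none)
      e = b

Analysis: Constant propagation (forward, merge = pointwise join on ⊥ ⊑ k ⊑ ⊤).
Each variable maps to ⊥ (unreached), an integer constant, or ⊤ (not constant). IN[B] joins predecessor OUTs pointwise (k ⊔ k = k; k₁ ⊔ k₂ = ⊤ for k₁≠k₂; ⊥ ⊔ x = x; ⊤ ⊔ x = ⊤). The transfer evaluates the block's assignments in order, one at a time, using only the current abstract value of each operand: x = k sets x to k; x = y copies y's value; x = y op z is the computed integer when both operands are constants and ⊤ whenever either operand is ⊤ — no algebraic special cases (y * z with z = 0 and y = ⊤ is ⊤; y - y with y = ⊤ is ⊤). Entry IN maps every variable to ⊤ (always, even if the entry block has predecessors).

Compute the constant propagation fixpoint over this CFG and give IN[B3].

Answer: {a: ⊤, b: ⊤, c: 25, d: ⊤, e: 25, f: ⊤}

Working:
Per-block solution:
  B0:   IN=(all ⊤)   OUT=(all ⊤)
  B1:   IN=(all ⊤)   OUT={e:25; rest ⊤}
  B2:   IN={e:25; rest ⊤}   OUT={c:25, e:25; rest ⊤}
  B3:   IN={c:25, e:25; rest ⊤}   OUT={c:-1, e:25; rest ⊤}
  B4:   IN={e:25; rest ⊤}   OUT={b:6, e:25, f:6; rest ⊤}
  B5:   IN={b:6, e:25, f:6; rest ⊤}   OUT={b:6, e:31, f:6; rest ⊤}
  B6:   IN={b:6, e:31, f:6; rest ⊤}   OUT={b:6, d:6, e:31, f:6; rest ⊤}
  B7:   IN={b:6, f:6; rest ⊤}   OUT={b:6, f:6; rest ⊤}
  B8:   IN={b:6, f:6; rest ⊤}   OUT={b:6, e:6, f:6; rest ⊤}

Merge at B3: IN[B3] = OUT[B2] = {a: ⊤, b: ⊤, c: 25, d: ⊤, e: 25, f: ⊤}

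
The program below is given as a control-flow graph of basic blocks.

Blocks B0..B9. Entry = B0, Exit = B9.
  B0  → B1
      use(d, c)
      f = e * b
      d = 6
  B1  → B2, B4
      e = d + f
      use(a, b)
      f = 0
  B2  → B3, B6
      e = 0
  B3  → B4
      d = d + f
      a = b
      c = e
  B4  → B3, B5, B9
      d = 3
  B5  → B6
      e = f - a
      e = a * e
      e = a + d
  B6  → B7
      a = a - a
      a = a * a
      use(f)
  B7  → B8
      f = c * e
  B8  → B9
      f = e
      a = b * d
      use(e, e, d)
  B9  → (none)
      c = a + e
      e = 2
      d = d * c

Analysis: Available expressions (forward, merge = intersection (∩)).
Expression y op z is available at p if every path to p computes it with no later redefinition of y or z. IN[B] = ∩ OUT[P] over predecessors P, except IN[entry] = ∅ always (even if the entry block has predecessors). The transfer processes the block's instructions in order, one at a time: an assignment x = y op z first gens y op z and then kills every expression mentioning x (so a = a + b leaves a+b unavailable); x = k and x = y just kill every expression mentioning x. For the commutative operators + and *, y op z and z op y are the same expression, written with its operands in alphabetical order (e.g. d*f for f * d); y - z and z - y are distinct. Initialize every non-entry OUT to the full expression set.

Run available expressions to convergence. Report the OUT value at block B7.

Answer: {c*e}

Derivation:
Fixpoint table:
  B0:   IN={}   OUT={b*e}
  B1:   IN={b*e}   OUT={}
  B2:   IN={}   OUT={}
  B3:   IN={}   OUT={}
  B4:   IN={}   OUT={}
  B5:   IN={}   OUT={a+d, f-a}
  B6:   IN={}   OUT={}
  B7:   IN={}   OUT={c*e}
  B8:   IN={c*e}   OUT={b*d, c*e}
  B9:   IN={}   OUT={}

Merge at B7: IN[B7] = OUT[B6] = {}
Applying B7's transfer function to that IN value gives OUT[B7] (row B7 above).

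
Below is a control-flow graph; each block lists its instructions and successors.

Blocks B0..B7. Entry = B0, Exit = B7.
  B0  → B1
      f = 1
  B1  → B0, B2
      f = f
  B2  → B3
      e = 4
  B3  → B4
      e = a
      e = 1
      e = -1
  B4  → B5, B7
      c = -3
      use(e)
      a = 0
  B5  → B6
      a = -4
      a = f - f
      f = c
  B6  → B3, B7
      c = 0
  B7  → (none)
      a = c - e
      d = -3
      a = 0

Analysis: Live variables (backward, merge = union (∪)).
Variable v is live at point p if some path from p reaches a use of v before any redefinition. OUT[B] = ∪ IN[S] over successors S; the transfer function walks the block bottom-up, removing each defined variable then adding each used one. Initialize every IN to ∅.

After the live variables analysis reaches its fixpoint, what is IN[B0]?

Answer: {a}

Derivation:
Fixpoint table:
  B0: | IN={a} | OUT={a, f}
  B1: | IN={a, f} | OUT={a, f}
  B2: | IN={a, f} | OUT={a, f}
  B3: | IN={a, f} | OUT={e, f}
  B4: | IN={e, f} | OUT={c, e, f}
  B5: | IN={c, e, f} | OUT={a, e, f}
  B6: | IN={a, e, f} | OUT={a, c, e, f}
  B7: | IN={c, e} | OUT={}

Merge at B0: OUT[B0] = IN[B1] = {a, f}
Applying B0's transfer function to that OUT value gives IN[B0] (row B0 above).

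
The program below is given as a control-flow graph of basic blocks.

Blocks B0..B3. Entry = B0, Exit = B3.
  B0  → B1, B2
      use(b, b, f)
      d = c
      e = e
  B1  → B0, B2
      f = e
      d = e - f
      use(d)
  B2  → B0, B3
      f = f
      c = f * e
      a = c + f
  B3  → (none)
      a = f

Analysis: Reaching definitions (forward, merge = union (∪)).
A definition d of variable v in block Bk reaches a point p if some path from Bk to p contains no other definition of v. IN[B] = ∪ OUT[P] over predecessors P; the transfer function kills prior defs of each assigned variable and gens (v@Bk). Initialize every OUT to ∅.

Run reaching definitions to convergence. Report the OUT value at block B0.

Answer: {a@B2, c@B2, d@B0, e@B0, f@B1, f@B2}

Trace:
Per-block solution:
  B0:  IN={a@B2, c@B2, d@B0, d@B1, e@B0, f@B1, f@B2}  OUT={a@B2, c@B2, d@B0, e@B0, f@B1, f@B2}
  B1:  IN={a@B2, c@B2, d@B0, e@B0, f@B1, f@B2}  OUT={a@B2, c@B2, d@B1, e@B0, f@B1}
  B2:  IN={a@B2, c@B2, d@B0, d@B1, e@B0, f@B1, f@B2}  OUT={a@B2, c@B2, d@B0, d@B1, e@B0, f@B2}
  B3:  IN={a@B2, c@B2, d@B0, d@B1, e@B0, f@B2}  OUT={a@B3, c@B2, d@B0, d@B1, e@B0, f@B2}

Merge at B0 (entry node, so the boundary value {} is joined with the incoming edge(s)): IN[B0] = {} ⊔ OUT[B1] ⊔ OUT[B2] = {a@B2, c@B2, d@B0, d@B1, e@B0, f@B1, f@B2}
Applying B0's transfer function to that IN value gives OUT[B0] (row B0 above).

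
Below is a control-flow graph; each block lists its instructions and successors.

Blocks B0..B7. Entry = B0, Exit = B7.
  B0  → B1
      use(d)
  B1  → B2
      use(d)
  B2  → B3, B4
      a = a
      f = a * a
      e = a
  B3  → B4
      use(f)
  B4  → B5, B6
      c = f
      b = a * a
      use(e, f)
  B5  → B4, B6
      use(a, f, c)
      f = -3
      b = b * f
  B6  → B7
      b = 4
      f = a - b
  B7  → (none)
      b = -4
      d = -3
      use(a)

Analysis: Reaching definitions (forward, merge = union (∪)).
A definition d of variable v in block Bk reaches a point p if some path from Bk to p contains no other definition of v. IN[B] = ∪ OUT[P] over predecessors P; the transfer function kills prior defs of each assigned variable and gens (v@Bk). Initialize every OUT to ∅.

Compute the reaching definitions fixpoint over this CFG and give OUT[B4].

Answer: {a@B2, b@B4, c@B4, e@B2, f@B2, f@B5}

Derivation:
Converged values:
  B0:   IN={}   OUT={}
  B1:   IN={}   OUT={}
  B2:   IN={}   OUT={a@B2, e@B2, f@B2}
  B3:   IN={a@B2, e@B2, f@B2}   OUT={a@B2, e@B2, f@B2}
  B4:   IN={a@B2, b@B5, c@B4, e@B2, f@B2, f@B5}   OUT={a@B2, b@B4, c@B4, e@B2, f@B2, f@B5}
  B5:   IN={a@B2, b@B4, c@B4, e@B2, f@B2, f@B5}   OUT={a@B2, b@B5, c@B4, e@B2, f@B5}
  B6:   IN={a@B2, b@B4, b@B5, c@B4, e@B2, f@B2, f@B5}   OUT={a@B2, b@B6, c@B4, e@B2, f@B6}
  B7:   IN={a@B2, b@B6, c@B4, e@B2, f@B6}   OUT={a@B2, b@B7, c@B4, d@B7, e@B2, f@B6}

Merge at B4: IN[B4] = OUT[B2] ⊔ OUT[B3] ⊔ OUT[B5] = {a@B2, b@B5, c@B4, e@B2, f@B2, f@B5}
Applying B4's transfer function to that IN value gives OUT[B4] (row B4 above).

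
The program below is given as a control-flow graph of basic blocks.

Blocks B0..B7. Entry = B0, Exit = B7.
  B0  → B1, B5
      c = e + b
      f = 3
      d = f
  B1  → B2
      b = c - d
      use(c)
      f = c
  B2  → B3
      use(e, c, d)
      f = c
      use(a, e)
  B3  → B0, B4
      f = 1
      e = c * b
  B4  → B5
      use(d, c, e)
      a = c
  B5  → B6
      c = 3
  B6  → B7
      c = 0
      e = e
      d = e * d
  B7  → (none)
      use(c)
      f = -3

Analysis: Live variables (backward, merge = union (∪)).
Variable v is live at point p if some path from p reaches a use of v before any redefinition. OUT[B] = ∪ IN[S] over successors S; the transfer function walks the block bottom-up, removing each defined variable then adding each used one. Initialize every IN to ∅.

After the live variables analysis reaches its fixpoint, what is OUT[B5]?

Converged values:
  B0: | IN={a, b, e} | OUT={a, c, d, e}
  B1: | IN={a, c, d, e} | OUT={a, b, c, d, e}
  B2: | IN={a, b, c, d, e} | OUT={a, b, c, d}
  B3: | IN={a, b, c, d} | OUT={a, b, c, d, e}
  B4: | IN={c, d, e} | OUT={d, e}
  B5: | IN={d, e} | OUT={d, e}
  B6: | IN={d, e} | OUT={c}
  B7: | IN={c} | OUT={}

Merge at B5: OUT[B5] = IN[B6] = {d, e}

Answer: {d, e}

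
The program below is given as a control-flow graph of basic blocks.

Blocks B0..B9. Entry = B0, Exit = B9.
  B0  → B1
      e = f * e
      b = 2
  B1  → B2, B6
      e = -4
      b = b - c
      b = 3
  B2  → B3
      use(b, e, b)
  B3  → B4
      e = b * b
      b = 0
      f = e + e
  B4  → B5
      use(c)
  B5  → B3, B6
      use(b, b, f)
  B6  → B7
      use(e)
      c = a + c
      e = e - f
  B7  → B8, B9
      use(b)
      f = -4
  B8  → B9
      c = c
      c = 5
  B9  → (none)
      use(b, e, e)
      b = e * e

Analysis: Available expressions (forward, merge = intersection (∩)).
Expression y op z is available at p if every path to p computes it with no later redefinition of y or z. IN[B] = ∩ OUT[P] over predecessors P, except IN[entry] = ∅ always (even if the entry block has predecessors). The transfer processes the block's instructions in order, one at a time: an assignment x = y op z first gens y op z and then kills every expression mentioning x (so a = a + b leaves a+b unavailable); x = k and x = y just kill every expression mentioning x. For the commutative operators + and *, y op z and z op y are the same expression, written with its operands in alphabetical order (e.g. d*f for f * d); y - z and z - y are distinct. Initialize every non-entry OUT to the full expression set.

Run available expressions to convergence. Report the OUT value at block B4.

Converged values:
  B0:  IN={}  OUT={}
  B1:  IN={}  OUT={}
  B2:  IN={}  OUT={}
  B3:  IN={}  OUT={e+e}
  B4:  IN={e+e}  OUT={e+e}
  B5:  IN={e+e}  OUT={e+e}
  B6:  IN={}  OUT={}
  B7:  IN={}  OUT={}
  B8:  IN={}  OUT={}
  B9:  IN={}  OUT={e*e}

Merge at B4: IN[B4] = OUT[B3] = {e+e}
Applying B4's transfer function to that IN value gives OUT[B4] (row B4 above).

Answer: {e+e}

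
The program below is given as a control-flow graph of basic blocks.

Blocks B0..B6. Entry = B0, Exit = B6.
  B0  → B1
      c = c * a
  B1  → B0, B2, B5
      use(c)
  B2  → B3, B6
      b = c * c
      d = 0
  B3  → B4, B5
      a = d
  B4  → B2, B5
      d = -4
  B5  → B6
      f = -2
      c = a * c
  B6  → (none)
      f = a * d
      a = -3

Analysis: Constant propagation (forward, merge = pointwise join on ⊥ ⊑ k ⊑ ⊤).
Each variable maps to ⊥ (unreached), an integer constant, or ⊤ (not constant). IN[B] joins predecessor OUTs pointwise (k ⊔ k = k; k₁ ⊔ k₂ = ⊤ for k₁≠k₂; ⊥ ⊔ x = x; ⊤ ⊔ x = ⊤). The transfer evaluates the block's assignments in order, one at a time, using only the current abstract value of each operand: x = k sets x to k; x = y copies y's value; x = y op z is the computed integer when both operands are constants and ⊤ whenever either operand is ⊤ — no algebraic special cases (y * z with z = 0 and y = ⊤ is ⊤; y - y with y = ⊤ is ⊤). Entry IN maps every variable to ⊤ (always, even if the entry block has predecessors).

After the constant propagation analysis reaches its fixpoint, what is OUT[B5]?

Per-block solution:
  B0: | IN=(all ⊤) | OUT=(all ⊤)
  B1: | IN=(all ⊤) | OUT=(all ⊤)
  B2: | IN=(all ⊤) | OUT={d:0; rest ⊤}
  B3: | IN={d:0; rest ⊤} | OUT={a:0, d:0; rest ⊤}
  B4: | IN={a:0, d:0; rest ⊤} | OUT={a:0, d:-4; rest ⊤}
  B5: | IN=(all ⊤) | OUT={f:-2; rest ⊤}
  B6: | IN=(all ⊤) | OUT={a:-3; rest ⊤}

Merge at B5: IN[B5] = OUT[B1] ⊔ OUT[B3] ⊔ OUT[B4] = {a: ⊤, b: ⊤, c: ⊤, d: ⊤, e: ⊤, f: ⊤}
Applying B5's transfer function to that IN value gives OUT[B5] (row B5 above).

Answer: {a: ⊤, b: ⊤, c: ⊤, d: ⊤, e: ⊤, f: -2}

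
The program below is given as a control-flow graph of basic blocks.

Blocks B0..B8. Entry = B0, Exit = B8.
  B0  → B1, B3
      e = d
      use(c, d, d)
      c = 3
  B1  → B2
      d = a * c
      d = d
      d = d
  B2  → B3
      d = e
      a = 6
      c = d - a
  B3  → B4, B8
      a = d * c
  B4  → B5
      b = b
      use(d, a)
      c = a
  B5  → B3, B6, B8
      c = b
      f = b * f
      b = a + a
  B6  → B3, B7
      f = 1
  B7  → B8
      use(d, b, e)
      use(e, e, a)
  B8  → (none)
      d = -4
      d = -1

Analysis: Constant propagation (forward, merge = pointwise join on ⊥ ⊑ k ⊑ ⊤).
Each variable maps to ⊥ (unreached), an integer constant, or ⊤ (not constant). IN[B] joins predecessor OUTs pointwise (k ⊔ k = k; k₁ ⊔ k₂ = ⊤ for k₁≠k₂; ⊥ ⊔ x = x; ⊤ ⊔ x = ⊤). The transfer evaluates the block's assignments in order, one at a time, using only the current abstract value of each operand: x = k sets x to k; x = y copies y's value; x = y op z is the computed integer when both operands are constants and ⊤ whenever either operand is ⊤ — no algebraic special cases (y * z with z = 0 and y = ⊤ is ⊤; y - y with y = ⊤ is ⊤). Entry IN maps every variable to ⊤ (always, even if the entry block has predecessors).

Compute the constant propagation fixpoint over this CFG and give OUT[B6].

Per-block solution:
  B0:   IN=(all ⊤)   OUT={c:3; rest ⊤}
  B1:   IN={c:3; rest ⊤}   OUT={c:3; rest ⊤}
  B2:   IN={c:3; rest ⊤}   OUT={a:6; rest ⊤}
  B3:   IN=(all ⊤)   OUT=(all ⊤)
  B4:   IN=(all ⊤)   OUT=(all ⊤)
  B5:   IN=(all ⊤)   OUT=(all ⊤)
  B6:   IN=(all ⊤)   OUT={f:1; rest ⊤}
  B7:   IN={f:1; rest ⊤}   OUT={f:1; rest ⊤}
  B8:   IN=(all ⊤)   OUT={d:-1; rest ⊤}

Merge at B6: IN[B6] = OUT[B5] = {a: ⊤, b: ⊤, c: ⊤, d: ⊤, e: ⊤, f: ⊤}
Applying B6's transfer function to that IN value gives OUT[B6] (row B6 above).

Answer: {a: ⊤, b: ⊤, c: ⊤, d: ⊤, e: ⊤, f: 1}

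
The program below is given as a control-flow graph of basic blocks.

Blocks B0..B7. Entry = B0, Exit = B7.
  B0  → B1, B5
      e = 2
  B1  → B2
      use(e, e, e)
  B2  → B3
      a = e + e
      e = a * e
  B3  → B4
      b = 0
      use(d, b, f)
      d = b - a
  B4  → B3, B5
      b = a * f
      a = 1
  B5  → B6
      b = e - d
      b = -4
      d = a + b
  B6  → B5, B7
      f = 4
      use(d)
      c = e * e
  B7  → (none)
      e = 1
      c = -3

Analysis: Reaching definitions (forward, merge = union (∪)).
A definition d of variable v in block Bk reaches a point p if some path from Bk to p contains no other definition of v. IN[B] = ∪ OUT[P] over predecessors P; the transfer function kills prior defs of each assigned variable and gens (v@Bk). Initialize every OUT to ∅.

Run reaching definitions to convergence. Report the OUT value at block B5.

Answer: {a@B4, b@B5, c@B6, d@B5, e@B0, e@B2, f@B6}

Working:
Per-block solution:
  B0: | IN={} | OUT={e@B0}
  B1: | IN={e@B0} | OUT={e@B0}
  B2: | IN={e@B0} | OUT={a@B2, e@B2}
  B3: | IN={a@B2, a@B4, b@B4, d@B3, e@B2} | OUT={a@B2, a@B4, b@B3, d@B3, e@B2}
  B4: | IN={a@B2, a@B4, b@B3, d@B3, e@B2} | OUT={a@B4, b@B4, d@B3, e@B2}
  B5: | IN={a@B4, b@B4, b@B5, c@B6, d@B3, d@B5, e@B0, e@B2, f@B6} | OUT={a@B4, b@B5, c@B6, d@B5, e@B0, e@B2, f@B6}
  B6: | IN={a@B4, b@B5, c@B6, d@B5, e@B0, e@B2, f@B6} | OUT={a@B4, b@B5, c@B6, d@B5, e@B0, e@B2, f@B6}
  B7: | IN={a@B4, b@B5, c@B6, d@B5, e@B0, e@B2, f@B6} | OUT={a@B4, b@B5, c@B7, d@B5, e@B7, f@B6}

Merge at B5: IN[B5] = OUT[B0] ⊔ OUT[B4] ⊔ OUT[B6] = {a@B4, b@B4, b@B5, c@B6, d@B3, d@B5, e@B0, e@B2, f@B6}
Applying B5's transfer function to that IN value gives OUT[B5] (row B5 above).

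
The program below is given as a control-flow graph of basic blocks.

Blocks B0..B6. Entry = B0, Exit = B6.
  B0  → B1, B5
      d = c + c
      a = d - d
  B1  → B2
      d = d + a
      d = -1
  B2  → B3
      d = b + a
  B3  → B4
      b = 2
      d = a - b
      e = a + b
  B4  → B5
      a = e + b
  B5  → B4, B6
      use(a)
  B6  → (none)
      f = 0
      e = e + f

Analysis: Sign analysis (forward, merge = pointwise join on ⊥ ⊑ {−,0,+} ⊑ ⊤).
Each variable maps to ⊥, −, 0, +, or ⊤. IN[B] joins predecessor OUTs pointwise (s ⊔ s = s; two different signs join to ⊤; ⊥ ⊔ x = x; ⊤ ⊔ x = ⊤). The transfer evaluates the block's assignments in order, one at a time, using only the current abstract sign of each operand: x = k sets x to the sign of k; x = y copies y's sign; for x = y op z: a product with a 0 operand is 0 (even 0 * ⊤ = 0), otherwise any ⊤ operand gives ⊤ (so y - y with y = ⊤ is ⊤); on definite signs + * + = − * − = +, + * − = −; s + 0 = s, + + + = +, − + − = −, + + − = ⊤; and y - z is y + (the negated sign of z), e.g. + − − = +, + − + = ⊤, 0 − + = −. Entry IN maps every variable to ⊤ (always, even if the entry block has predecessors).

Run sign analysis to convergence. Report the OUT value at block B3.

Answer: {a: ⊤, b: +, c: ⊤, d: ⊤, e: ⊤, f: ⊤}

Derivation:
Per-block solution:
  B0:  IN=(all ⊤)  OUT=(all ⊤)
  B1:  IN=(all ⊤)  OUT={d:-; rest ⊤}
  B2:  IN={d:-; rest ⊤}  OUT=(all ⊤)
  B3:  IN=(all ⊤)  OUT={b:+; rest ⊤}
  B4:  IN=(all ⊤)  OUT=(all ⊤)
  B5:  IN=(all ⊤)  OUT=(all ⊤)
  B6:  IN=(all ⊤)  OUT={f:0; rest ⊤}

Merge at B3: IN[B3] = OUT[B2] = {a: ⊤, b: ⊤, c: ⊤, d: ⊤, e: ⊤, f: ⊤}
Applying B3's transfer function to that IN value gives OUT[B3] (row B3 above).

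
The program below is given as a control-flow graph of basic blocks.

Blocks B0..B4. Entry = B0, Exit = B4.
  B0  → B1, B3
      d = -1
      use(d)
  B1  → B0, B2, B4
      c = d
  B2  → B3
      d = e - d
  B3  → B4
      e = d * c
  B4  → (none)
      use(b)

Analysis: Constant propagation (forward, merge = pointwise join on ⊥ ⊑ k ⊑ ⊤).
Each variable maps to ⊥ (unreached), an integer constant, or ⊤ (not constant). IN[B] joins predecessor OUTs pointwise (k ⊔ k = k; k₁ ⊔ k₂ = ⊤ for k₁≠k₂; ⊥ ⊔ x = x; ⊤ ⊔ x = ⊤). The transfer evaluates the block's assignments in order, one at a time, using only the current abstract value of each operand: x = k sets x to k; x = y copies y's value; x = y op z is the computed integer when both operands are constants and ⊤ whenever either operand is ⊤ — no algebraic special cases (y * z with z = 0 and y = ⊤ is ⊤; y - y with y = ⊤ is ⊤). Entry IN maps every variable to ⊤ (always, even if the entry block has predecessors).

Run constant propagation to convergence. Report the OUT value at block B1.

Converged values:
  B0: | IN=(all ⊤) | OUT={d:-1; rest ⊤}
  B1: | IN={d:-1; rest ⊤} | OUT={c:-1, d:-1; rest ⊤}
  B2: | IN={c:-1, d:-1; rest ⊤} | OUT={c:-1; rest ⊤}
  B3: | IN=(all ⊤) | OUT=(all ⊤)
  B4: | IN=(all ⊤) | OUT=(all ⊤)

Merge at B1: IN[B1] = OUT[B0] = {a: ⊤, b: ⊤, c: ⊤, d: -1, e: ⊤, f: ⊤}
Applying B1's transfer function to that IN value gives OUT[B1] (row B1 above).

Answer: {a: ⊤, b: ⊤, c: -1, d: -1, e: ⊤, f: ⊤}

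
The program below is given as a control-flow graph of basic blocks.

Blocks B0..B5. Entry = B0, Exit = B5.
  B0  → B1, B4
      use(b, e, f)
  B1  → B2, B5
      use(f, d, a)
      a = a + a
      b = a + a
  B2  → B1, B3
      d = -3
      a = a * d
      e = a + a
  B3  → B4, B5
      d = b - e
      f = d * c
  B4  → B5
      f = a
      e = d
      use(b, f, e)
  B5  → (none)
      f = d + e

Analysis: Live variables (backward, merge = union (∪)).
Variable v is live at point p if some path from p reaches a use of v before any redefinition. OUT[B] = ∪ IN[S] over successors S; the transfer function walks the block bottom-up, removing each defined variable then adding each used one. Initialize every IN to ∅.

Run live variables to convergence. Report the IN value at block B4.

Fixpoint table:
  B0:  IN={a, b, c, d, e, f}  OUT={a, b, c, d, e, f}
  B1:  IN={a, c, d, e, f}  OUT={a, b, c, d, e, f}
  B2:  IN={a, b, c, f}  OUT={a, b, c, d, e, f}
  B3:  IN={a, b, c, e}  OUT={a, b, d, e}
  B4:  IN={a, b, d}  OUT={d, e}
  B5:  IN={d, e}  OUT={}

Merge at B4: OUT[B4] = IN[B5] = {d, e}
Applying B4's transfer function to that OUT value gives IN[B4] (row B4 above).

Answer: {a, b, d}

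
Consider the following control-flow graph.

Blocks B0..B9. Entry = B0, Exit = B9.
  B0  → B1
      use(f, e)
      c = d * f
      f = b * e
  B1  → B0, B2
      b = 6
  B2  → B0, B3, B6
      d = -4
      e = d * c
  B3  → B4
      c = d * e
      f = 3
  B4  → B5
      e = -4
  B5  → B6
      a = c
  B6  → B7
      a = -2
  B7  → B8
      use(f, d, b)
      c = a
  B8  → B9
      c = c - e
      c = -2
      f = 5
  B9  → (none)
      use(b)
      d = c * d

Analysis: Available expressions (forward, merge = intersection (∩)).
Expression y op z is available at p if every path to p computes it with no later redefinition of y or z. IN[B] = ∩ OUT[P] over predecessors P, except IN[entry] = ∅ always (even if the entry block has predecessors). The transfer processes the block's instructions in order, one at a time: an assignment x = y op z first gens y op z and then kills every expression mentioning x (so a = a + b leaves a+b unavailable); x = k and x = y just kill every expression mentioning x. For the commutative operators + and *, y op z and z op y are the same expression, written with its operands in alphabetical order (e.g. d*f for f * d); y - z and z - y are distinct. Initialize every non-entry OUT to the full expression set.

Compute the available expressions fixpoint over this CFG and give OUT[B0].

Fixpoint table:
  B0: | IN={} | OUT={b*e}
  B1: | IN={b*e} | OUT={}
  B2: | IN={} | OUT={c*d}
  B3: | IN={c*d} | OUT={d*e}
  B4: | IN={d*e} | OUT={}
  B5: | IN={} | OUT={}
  B6: | IN={} | OUT={}
  B7: | IN={} | OUT={}
  B8: | IN={} | OUT={}
  B9: | IN={} | OUT={}

Merge at B0 (entry node, so the boundary value {} is joined with the incoming edge(s)): IN[B0] = {} ∩ OUT[B1] ∩ OUT[B2] = {}
Applying B0's transfer function to that IN value gives OUT[B0] (row B0 above).

Answer: {b*e}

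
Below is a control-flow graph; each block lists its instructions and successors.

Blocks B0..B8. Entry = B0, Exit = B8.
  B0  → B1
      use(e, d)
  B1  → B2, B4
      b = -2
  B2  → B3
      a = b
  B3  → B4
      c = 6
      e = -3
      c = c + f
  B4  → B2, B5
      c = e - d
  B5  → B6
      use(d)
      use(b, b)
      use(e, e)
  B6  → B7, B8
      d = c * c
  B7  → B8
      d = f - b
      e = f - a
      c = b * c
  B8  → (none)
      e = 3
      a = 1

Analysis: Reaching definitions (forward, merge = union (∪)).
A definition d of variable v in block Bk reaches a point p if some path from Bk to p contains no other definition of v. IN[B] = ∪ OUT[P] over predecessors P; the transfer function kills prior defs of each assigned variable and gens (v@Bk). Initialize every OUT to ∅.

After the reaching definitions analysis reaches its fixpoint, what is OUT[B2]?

Fixpoint table:
  B0: | IN={} | OUT={}
  B1: | IN={} | OUT={b@B1}
  B2: | IN={a@B2, b@B1, c@B4, e@B3} | OUT={a@B2, b@B1, c@B4, e@B3}
  B3: | IN={a@B2, b@B1, c@B4, e@B3} | OUT={a@B2, b@B1, c@B3, e@B3}
  B4: | IN={a@B2, b@B1, c@B3, e@B3} | OUT={a@B2, b@B1, c@B4, e@B3}
  B5: | IN={a@B2, b@B1, c@B4, e@B3} | OUT={a@B2, b@B1, c@B4, e@B3}
  B6: | IN={a@B2, b@B1, c@B4, e@B3} | OUT={a@B2, b@B1, c@B4, d@B6, e@B3}
  B7: | IN={a@B2, b@B1, c@B4, d@B6, e@B3} | OUT={a@B2, b@B1, c@B7, d@B7, e@B7}
  B8: | IN={a@B2, b@B1, c@B4, c@B7, d@B6, d@B7, e@B3, e@B7} | OUT={a@B8, b@B1, c@B4, c@B7, d@B6, d@B7, e@B8}

Merge at B2: IN[B2] = OUT[B1] ⊔ OUT[B4] = {a@B2, b@B1, c@B4, e@B3}
Applying B2's transfer function to that IN value gives OUT[B2] (row B2 above).

Answer: {a@B2, b@B1, c@B4, e@B3}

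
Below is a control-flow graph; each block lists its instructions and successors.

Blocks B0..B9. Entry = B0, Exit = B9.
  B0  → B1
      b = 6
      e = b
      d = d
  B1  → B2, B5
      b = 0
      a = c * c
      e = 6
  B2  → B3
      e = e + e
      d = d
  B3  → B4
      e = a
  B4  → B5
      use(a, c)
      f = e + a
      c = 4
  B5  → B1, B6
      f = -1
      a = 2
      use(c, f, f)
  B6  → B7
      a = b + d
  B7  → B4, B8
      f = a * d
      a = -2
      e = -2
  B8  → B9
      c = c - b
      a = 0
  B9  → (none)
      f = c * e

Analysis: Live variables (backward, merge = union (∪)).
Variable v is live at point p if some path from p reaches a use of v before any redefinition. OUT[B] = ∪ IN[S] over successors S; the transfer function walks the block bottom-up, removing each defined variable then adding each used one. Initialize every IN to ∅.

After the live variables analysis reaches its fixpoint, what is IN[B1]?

Per-block solution:
  B0: | IN={c, d} | OUT={c, d}
  B1: | IN={c, d} | OUT={a, b, c, d, e}
  B2: | IN={a, b, c, d, e} | OUT={a, b, c, d}
  B3: | IN={a, b, c, d} | OUT={a, b, c, d, e}
  B4: | IN={a, b, c, d, e} | OUT={b, c, d}
  B5: | IN={b, c, d} | OUT={b, c, d}
  B6: | IN={b, c, d} | OUT={a, b, c, d}
  B7: | IN={a, b, c, d} | OUT={a, b, c, d, e}
  B8: | IN={b, c, e} | OUT={c, e}
  B9: | IN={c, e} | OUT={}

Merge at B1: OUT[B1] = IN[B2] ⊔ IN[B5] = {a, b, c, d, e}
Applying B1's transfer function to that OUT value gives IN[B1] (row B1 above).

Answer: {c, d}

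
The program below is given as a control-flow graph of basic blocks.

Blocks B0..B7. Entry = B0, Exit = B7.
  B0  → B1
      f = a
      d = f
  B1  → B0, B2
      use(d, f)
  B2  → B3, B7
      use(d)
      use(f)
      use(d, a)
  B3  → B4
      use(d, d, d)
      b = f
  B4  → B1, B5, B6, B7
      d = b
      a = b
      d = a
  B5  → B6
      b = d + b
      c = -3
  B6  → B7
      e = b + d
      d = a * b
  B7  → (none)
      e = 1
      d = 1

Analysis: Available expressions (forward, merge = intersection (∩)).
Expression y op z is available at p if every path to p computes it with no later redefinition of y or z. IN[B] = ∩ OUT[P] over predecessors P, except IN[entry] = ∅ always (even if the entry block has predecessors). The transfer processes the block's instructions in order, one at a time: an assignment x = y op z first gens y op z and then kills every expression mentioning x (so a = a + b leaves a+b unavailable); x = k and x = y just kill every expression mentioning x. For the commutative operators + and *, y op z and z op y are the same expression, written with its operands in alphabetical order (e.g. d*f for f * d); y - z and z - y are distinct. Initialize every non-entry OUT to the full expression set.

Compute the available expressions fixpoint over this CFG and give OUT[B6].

Answer: {a*b}

Derivation:
Per-block solution:
  B0:  IN={}  OUT={}
  B1:  IN={}  OUT={}
  B2:  IN={}  OUT={}
  B3:  IN={}  OUT={}
  B4:  IN={}  OUT={}
  B5:  IN={}  OUT={}
  B6:  IN={}  OUT={a*b}
  B7:  IN={}  OUT={}

Merge at B6: IN[B6] = OUT[B4] ∩ OUT[B5] = {}
Applying B6's transfer function to that IN value gives OUT[B6] (row B6 above).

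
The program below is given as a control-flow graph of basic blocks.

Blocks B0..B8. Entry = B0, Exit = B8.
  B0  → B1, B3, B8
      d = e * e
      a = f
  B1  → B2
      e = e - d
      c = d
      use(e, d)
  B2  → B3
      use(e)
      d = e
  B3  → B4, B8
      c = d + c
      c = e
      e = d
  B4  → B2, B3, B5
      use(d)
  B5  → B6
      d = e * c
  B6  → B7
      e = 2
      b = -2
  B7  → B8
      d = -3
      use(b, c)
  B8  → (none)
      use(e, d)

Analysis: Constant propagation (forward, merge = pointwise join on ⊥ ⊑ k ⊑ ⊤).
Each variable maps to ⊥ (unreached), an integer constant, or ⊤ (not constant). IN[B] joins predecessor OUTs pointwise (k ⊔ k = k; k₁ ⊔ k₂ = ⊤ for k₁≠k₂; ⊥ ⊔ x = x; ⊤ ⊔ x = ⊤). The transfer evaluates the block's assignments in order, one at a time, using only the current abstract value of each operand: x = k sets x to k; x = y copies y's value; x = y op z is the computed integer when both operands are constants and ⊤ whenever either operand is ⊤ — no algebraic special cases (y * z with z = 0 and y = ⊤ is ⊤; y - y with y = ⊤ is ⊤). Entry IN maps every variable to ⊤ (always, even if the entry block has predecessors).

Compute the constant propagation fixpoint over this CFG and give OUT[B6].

Per-block solution:
  B0:  IN=(all ⊤)  OUT=(all ⊤)
  B1:  IN=(all ⊤)  OUT=(all ⊤)
  B2:  IN=(all ⊤)  OUT=(all ⊤)
  B3:  IN=(all ⊤)  OUT=(all ⊤)
  B4:  IN=(all ⊤)  OUT=(all ⊤)
  B5:  IN=(all ⊤)  OUT=(all ⊤)
  B6:  IN=(all ⊤)  OUT={b:-2, e:2; rest ⊤}
  B7:  IN={b:-2, e:2; rest ⊤}  OUT={b:-2, d:-3, e:2; rest ⊤}
  B8:  IN=(all ⊤)  OUT=(all ⊤)

Merge at B6: IN[B6] = OUT[B5] = {a: ⊤, b: ⊤, c: ⊤, d: ⊤, e: ⊤, f: ⊤}
Applying B6's transfer function to that IN value gives OUT[B6] (row B6 above).

Answer: {a: ⊤, b: -2, c: ⊤, d: ⊤, e: 2, f: ⊤}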